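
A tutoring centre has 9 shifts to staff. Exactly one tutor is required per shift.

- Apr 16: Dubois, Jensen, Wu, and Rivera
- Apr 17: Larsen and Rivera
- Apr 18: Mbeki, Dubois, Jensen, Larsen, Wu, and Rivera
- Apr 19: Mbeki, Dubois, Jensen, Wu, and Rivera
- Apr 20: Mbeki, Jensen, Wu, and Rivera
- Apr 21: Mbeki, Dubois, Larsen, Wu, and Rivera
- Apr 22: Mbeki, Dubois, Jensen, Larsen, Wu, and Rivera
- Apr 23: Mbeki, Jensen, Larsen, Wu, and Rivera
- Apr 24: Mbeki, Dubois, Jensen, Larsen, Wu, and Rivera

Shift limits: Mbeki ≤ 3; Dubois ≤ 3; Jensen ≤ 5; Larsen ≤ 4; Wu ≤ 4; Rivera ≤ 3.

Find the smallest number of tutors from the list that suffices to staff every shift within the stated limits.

9 slots to fill and no one can take more than 5, so at least ⌈9/5⌉ = 2 tutors are needed.
Jensen and Larsen alone can cover everything: Apr 16→Jensen, Apr 17→Larsen, Apr 18→Jensen, Apr 19→Jensen, Apr 20→Jensen, Apr 21→Larsen, Apr 22→Jensen, Apr 23→Larsen, Apr 24→Larsen.

2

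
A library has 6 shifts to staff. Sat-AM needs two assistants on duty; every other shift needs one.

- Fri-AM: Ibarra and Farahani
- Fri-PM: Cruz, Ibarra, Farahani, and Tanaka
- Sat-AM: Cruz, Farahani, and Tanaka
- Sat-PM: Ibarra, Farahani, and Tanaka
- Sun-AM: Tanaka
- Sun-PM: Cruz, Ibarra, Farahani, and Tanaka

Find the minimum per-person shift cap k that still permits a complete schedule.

With 4 assistants and 7 worker-slots to fill, someone must work at least ⌈7/4⌉ = 2 shifts, so k ≥ 2.
k = 2 works: Fri-AM→Ibarra, Fri-PM→Cruz, Sat-AM→Cruz+Farahani, Sat-PM→Ibarra, Sun-AM→Tanaka, Sun-PM→Farahani.
Loads: Cruz 2, Ibarra 2, Farahani 2, Tanaka 1 — all ≤ 2.

2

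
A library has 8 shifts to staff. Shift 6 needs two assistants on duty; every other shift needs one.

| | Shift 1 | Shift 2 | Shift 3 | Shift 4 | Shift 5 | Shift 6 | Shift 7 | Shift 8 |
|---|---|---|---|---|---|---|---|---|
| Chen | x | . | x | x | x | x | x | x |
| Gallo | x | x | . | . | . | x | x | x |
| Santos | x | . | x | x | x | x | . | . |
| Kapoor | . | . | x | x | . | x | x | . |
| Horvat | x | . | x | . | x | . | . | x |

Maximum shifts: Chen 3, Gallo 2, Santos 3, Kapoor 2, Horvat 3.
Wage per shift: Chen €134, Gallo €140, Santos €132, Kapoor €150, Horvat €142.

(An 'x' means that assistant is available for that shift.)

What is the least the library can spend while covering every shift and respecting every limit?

€1220

Shift 2 can only be covered by Gallo, so that assignment is forced.
Picking the cheapest available assistant for each shift independently would cost €1202, but that ignores the shift limits.
An optimal schedule: Shift 1→Santos, Shift 2→Gallo, Shift 3→Horvat, Shift 4→Santos, Shift 5→Santos, Shift 6→Chen+Gallo, Shift 7→Chen, Shift 8→Chen.
Total: 132 + 140 + 142 + 132 + 132 + 134 + 140 + 134 + 134 = €1220.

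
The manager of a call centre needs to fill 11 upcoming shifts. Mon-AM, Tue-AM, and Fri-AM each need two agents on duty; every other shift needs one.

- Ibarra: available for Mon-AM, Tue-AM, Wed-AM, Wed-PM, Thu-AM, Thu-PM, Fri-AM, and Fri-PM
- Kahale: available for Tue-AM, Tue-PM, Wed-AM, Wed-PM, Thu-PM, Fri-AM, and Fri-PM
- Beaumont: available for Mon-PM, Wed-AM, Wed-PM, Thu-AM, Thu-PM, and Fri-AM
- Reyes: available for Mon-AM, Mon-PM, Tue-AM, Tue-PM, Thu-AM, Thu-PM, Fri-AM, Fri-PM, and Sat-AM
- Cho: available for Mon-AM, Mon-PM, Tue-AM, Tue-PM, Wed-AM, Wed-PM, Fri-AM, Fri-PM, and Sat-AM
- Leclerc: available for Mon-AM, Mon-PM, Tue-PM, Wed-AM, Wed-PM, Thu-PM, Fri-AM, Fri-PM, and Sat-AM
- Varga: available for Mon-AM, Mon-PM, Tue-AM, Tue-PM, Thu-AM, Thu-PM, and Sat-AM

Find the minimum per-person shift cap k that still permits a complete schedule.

With 7 agents and 14 worker-slots to fill, someone must work at least ⌈14/7⌉ = 2 shifts, so k ≥ 2.
k = 2 works: Mon-AM→Leclerc+Varga, Mon-PM→Beaumont, Tue-AM→Cho+Varga, Tue-PM→Kahale, Wed-AM→Ibarra, Wed-PM→Kahale, Thu-AM→Ibarra, Thu-PM→Beaumont, Fri-AM→Cho+Leclerc, Fri-PM→Reyes, Sat-AM→Reyes.
Loads: Ibarra 2, Kahale 2, Beaumont 2, Reyes 2, Cho 2, Leclerc 2, Varga 2 — all ≤ 2.

2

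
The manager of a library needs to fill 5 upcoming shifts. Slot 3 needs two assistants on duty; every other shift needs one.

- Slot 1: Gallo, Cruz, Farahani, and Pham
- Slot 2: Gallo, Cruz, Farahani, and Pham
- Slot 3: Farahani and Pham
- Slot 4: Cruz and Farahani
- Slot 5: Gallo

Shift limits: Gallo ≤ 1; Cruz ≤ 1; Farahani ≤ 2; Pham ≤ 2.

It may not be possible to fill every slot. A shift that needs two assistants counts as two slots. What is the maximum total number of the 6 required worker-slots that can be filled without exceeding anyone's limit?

Total capacity across all assistants is 1+1+2+2 = 6, and 6 slots are needed, so at most 6 can be filled.
An assignment achieving 6: Slot 1→Farahani, Slot 2→Pham, Slot 3→Farahani+Pham, Slot 4→Cruz, Slot 5→Gallo.
Loads: Gallo 1/1, Cruz 1/1, Farahani 2/2, Pham 2/2.

6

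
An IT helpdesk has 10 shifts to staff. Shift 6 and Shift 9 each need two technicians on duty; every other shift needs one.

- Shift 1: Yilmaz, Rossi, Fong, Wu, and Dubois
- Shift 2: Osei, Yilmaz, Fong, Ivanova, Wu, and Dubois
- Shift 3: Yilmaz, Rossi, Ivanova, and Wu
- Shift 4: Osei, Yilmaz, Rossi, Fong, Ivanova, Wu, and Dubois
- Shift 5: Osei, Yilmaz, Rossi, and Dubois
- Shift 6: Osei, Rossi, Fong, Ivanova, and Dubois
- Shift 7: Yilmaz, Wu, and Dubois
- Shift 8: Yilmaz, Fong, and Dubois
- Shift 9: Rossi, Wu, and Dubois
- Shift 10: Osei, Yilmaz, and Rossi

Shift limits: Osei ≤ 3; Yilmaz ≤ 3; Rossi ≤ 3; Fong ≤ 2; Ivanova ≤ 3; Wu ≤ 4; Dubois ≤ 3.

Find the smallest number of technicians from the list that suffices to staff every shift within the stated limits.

12 slots to fill and no one can take more than 4, so at least ⌈12/4⌉ = 3 technicians are needed.
Any 3 technicians together have capacity at most 4+3+3 = 10 < 12 slots, so 3 can never suffice.
Osei, Yilmaz, Rossi, and Wu alone can cover everything: Shift 1→Yilmaz, Shift 2→Osei, Shift 3→Wu, Shift 4→Wu, Shift 5→Osei, Shift 6→Osei+Rossi, Shift 7→Yilmaz, Shift 8→Yilmaz, Shift 9→Rossi+Wu, Shift 10→Rossi.

4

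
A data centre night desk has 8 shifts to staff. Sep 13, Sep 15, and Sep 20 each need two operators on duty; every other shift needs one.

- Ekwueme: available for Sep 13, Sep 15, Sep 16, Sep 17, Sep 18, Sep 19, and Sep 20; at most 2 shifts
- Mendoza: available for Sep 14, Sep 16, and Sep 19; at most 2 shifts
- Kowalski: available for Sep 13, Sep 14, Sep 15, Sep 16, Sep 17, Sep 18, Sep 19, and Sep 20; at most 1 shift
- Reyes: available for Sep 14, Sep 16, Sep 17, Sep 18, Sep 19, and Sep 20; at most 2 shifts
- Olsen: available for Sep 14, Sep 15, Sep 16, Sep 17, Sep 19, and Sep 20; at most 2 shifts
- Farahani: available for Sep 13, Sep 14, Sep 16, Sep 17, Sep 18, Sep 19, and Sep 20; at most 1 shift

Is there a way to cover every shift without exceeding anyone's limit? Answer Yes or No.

Total capacity is 2+2+1+2+2+1 = 10 but 11 worker-slots are needed — infeasible.

No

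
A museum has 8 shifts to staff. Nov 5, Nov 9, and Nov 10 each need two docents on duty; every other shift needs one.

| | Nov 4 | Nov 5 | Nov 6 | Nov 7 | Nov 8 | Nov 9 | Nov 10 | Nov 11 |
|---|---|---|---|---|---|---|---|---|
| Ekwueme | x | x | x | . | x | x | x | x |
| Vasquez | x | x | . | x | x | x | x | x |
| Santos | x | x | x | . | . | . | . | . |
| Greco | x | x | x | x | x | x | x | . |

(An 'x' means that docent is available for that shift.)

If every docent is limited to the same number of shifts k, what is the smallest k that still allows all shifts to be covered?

With 4 docents and 11 worker-slots to fill, someone must work at least ⌈11/4⌉ = 3 shifts, so k ≥ 3.
k = 3 works: Nov 4→Santos, Nov 5→Santos+Greco, Nov 6→Ekwueme, Nov 7→Vasquez, Nov 8→Ekwueme, Nov 9→Vasquez+Greco, Nov 10→Vasquez+Greco, Nov 11→Ekwueme.
Loads: Ekwueme 3, Vasquez 3, Santos 2, Greco 3 — all ≤ 3.

3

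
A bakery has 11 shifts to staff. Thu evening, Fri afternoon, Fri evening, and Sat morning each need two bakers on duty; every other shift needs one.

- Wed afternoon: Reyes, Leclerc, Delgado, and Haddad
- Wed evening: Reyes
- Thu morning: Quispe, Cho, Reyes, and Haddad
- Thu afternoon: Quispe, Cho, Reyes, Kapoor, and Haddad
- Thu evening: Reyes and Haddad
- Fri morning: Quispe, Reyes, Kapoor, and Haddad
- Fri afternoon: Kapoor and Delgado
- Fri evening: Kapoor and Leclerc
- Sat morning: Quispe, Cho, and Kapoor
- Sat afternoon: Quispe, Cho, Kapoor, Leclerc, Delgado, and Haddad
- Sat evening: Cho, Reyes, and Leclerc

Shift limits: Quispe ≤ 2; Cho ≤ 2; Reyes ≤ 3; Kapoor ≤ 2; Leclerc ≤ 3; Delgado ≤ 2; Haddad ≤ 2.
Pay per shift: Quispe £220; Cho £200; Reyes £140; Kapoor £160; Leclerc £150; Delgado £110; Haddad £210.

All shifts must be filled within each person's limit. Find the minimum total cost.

£2450

Wed evening can only be covered by Reyes, so that assignment is forced.
Thu evening can only be covered by Reyes and Haddad, so that assignment is forced.
Fri afternoon can only be covered by Kapoor and Delgado, so that assignment is forced.
Picking the cheapest available baker for each shift independently would cost £2210, but that ignores the shift limits.
An optimal schedule: Wed afternoon→Delgado, Wed evening→Reyes, Thu morning→Reyes, Thu afternoon→Cho, Thu evening→Reyes+Haddad, Fri morning→Haddad, Fri afternoon→Delgado+Kapoor, Fri evening→Leclerc+Kapoor, Sat morning→Cho+Quispe, Sat afternoon→Leclerc, Sat evening→Leclerc.
Total: 110 + 140 + 140 + 200 + 140 + 210 + 210 + 110 + 160 + 150 + 160 + 200 + 220 + 150 + 150 = £2450.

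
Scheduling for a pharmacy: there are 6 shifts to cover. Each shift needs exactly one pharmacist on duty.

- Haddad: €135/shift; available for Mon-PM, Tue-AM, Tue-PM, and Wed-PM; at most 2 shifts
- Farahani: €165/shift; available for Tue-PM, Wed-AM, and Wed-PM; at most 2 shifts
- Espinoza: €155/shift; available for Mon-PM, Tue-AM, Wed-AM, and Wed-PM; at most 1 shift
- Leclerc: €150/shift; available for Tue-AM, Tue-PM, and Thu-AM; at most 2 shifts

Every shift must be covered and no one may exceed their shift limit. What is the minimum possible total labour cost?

€890

Thu-AM can only be covered by Leclerc, so that assignment is forced.
Picking the cheapest available pharmacist for each shift independently would cost €845, but that ignores the shift limits.
An optimal schedule: Mon-PM→Haddad, Tue-AM→Haddad, Tue-PM→Leclerc, Wed-AM→Espinoza, Wed-PM→Farahani, Thu-AM→Leclerc.
Total: 135 + 135 + 150 + 155 + 165 + 150 = €890.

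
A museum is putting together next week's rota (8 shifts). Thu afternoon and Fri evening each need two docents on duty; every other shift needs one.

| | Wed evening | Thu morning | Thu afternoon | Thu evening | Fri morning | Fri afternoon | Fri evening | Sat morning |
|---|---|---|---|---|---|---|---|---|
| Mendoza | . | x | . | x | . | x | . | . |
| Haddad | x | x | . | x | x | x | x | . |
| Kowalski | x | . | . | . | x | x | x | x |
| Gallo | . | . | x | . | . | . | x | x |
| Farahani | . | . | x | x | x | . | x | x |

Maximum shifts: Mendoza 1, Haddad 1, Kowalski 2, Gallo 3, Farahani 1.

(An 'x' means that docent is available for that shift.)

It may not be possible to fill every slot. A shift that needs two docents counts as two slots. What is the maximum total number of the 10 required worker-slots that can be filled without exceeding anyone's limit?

Total capacity across all docents is 1+1+2+3+1 = 8, and 10 slots are needed, so at most 8 can be filled.
An assignment achieving 8: Wed evening→Haddad, Thu morning→Mendoza, Thu afternoon→Gallo+Farahani, Fri morning→Kowalski, Fri afternoon→Kowalski, Fri evening→Gallo, Sat morning→Gallo.
Loads: Mendoza 1/1, Haddad 1/1, Kowalski 2/2, Gallo 3/3, Farahani 1/1.

8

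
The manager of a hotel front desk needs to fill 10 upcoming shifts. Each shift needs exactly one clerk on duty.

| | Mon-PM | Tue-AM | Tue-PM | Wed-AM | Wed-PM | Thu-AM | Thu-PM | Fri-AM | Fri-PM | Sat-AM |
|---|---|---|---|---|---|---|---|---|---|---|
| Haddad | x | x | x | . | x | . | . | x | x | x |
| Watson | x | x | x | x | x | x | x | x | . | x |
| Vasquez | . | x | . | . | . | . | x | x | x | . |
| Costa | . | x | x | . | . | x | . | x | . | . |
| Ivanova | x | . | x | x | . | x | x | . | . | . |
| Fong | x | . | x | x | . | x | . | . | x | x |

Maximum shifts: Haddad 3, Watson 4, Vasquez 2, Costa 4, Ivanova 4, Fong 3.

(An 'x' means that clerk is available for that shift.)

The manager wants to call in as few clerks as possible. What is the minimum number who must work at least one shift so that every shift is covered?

10 slots to fill and no one can take more than 4, so at least ⌈10/4⌉ = 3 clerks are needed.
Haddad, Watson, and Costa alone can cover everything: Mon-PM→Haddad, Tue-AM→Costa, Tue-PM→Costa, Wed-AM→Watson, Wed-PM→Haddad, Thu-AM→Watson, Thu-PM→Watson, Fri-AM→Costa, Fri-PM→Haddad, Sat-AM→Watson.

3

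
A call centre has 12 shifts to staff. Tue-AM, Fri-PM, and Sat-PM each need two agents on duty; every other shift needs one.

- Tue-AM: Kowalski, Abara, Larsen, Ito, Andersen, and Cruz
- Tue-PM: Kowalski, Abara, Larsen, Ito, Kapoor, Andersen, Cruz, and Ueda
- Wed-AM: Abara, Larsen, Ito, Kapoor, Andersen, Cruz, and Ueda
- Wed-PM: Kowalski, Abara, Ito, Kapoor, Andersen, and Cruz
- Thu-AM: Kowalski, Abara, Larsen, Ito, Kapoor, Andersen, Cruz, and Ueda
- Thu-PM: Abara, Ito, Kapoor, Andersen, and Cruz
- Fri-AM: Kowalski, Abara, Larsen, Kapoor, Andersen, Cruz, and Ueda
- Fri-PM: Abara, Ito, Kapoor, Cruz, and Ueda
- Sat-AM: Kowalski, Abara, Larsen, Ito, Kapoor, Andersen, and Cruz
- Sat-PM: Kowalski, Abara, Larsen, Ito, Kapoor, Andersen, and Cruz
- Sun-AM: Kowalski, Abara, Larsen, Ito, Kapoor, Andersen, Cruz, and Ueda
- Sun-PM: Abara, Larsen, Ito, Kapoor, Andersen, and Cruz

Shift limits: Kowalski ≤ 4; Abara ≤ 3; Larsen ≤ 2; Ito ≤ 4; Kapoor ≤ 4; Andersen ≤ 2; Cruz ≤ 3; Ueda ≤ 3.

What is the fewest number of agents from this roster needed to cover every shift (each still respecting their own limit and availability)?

15 slots to fill and no one can take more than 4, so at least ⌈15/4⌉ = 4 agents are needed.
Kowalski, Abara, Ito, and Kapoor alone can cover everything: Tue-AM→Kowalski+Abara, Tue-PM→Kowalski, Wed-AM→Abara, Wed-PM→Kowalski, Thu-AM→Ito, Thu-PM→Abara, Fri-AM→Kowalski, Fri-PM→Ito+Kapoor, Sat-AM→Kapoor, Sat-PM→Ito+Kapoor, Sun-AM→Kapoor, Sun-PM→Ito.

4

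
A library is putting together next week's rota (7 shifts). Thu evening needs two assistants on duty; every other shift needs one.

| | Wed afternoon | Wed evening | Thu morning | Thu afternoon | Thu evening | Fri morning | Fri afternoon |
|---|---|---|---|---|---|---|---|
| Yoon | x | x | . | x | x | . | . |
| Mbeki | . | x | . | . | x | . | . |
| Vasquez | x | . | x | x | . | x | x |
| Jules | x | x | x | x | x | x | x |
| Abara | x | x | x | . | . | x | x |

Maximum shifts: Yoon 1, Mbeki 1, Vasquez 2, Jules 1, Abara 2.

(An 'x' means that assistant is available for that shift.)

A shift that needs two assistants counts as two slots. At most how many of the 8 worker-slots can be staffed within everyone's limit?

7

Total capacity across all assistants is 1+1+2+1+2 = 7, and 8 slots are needed, so at most 7 can be filled.
An assignment achieving 7: Wed afternoon→Abara, Thu morning→Vasquez, Thu afternoon→Yoon, Thu evening→Mbeki+Jules, Fri morning→Vasquez, Fri afternoon→Abara.
Loads: Yoon 1/1, Mbeki 1/1, Vasquez 2/2, Jules 1/1, Abara 2/2.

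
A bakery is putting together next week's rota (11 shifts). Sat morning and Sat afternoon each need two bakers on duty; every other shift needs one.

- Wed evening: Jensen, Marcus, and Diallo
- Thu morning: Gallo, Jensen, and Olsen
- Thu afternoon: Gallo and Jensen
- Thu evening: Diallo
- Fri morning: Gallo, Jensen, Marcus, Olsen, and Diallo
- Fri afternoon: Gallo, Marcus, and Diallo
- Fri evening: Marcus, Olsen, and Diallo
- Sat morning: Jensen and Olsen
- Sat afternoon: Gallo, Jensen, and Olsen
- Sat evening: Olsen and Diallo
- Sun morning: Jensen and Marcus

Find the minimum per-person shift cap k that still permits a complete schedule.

With 5 bakers and 13 worker-slots to fill, someone must work at least ⌈13/5⌉ = 3 shifts, so k ≥ 3.
k = 3 works: Wed evening→Jensen, Thu morning→Gallo, Thu afternoon→Gallo, Thu evening→Diallo, Fri morning→Marcus, Fri afternoon→Marcus, Fri evening→Marcus, Sat morning→Jensen+Olsen, Sat afternoon→Gallo+Olsen, Sat evening→Olsen, Sun morning→Jensen.
Loads: Gallo 3, Jensen 3, Marcus 3, Olsen 3, Diallo 1 — all ≤ 3.

3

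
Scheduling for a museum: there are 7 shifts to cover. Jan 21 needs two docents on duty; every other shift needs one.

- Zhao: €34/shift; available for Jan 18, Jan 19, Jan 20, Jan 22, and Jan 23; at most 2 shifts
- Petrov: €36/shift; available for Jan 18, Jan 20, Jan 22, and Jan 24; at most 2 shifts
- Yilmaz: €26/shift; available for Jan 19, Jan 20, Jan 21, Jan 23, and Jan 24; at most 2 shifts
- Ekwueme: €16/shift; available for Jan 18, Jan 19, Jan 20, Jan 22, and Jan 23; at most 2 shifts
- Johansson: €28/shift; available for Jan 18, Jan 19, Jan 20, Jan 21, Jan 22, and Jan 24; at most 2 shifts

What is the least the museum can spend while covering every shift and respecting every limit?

€208

Jan 21 can only be covered by Yilmaz and Johansson, so that assignment is forced.
Picking the cheapest available docent for each shift independently would cost €160, but that ignores the shift limits.
An optimal schedule: Jan 18→Ekwueme, Jan 19→Johansson, Jan 20→Zhao, Jan 21→Yilmaz+Johansson, Jan 22→Zhao, Jan 23→Ekwueme, Jan 24→Yilmaz.
Total: 16 + 28 + 34 + 26 + 28 + 34 + 16 + 26 = €208.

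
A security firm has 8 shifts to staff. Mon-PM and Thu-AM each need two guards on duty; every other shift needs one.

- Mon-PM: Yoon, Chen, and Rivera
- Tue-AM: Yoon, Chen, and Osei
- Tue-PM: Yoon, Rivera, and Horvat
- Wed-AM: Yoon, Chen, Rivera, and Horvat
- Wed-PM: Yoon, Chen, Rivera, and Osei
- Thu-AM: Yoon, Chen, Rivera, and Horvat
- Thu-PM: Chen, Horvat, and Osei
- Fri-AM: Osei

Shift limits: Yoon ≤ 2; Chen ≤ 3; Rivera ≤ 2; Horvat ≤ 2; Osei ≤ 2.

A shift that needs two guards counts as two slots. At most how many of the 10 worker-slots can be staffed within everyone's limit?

10

Total capacity across all guards is 2+3+2+2+2 = 11, and 10 slots are needed, so at most 10 can be filled.
An assignment achieving 10: Mon-PM→Yoon+Chen, Tue-AM→Yoon, Tue-PM→Rivera, Wed-AM→Chen, Wed-PM→Osei, Thu-AM→Rivera+Horvat, Thu-PM→Chen, Fri-AM→Osei.
Loads: Yoon 2/2, Chen 3/3, Rivera 2/2, Horvat 1/2, Osei 2/2.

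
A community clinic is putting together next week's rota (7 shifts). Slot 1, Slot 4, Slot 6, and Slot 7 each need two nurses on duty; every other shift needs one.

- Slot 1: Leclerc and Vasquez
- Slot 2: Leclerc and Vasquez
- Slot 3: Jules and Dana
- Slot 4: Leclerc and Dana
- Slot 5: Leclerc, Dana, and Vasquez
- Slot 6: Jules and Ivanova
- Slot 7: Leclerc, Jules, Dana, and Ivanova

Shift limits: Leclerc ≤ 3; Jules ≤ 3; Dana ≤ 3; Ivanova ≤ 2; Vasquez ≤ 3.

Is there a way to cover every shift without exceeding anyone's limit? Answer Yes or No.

Yes

Slot 1 can only be covered by Leclerc and Vasquez, so that assignment is forced.
Slot 4 can only be covered by Leclerc and Dana, so that assignment is forced.
Slot 6 can only be covered by Jules and Ivanova, so that assignment is forced.
One valid schedule: Slot 1→Leclerc+Vasquez, Slot 2→Leclerc, Slot 3→Jules, Slot 4→Leclerc+Dana, Slot 5→Dana, Slot 6→Jules+Ivanova, Slot 7→Jules+Dana.
Loads: Leclerc 3/3, Jules 3/3, Dana 3/3, Ivanova 1/2, Vasquez 1/3 — all within limits.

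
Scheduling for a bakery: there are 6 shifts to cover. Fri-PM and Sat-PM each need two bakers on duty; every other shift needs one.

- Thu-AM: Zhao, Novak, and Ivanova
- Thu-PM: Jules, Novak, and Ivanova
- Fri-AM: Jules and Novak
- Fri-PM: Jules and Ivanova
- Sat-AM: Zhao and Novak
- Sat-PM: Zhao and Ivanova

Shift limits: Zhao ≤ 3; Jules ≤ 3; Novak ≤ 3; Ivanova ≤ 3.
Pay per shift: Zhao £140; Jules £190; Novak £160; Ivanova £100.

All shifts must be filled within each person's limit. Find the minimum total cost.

Fri-PM can only be covered by Jules and Ivanova, so that assignment is forced.
Sat-PM can only be covered by Zhao and Ivanova, so that assignment is forced.
Picking the cheapest available baker for each shift independently would cost £1030, but that ignores the shift limits.
An optimal schedule: Thu-AM→Zhao, Thu-PM→Ivanova, Fri-AM→Novak, Fri-PM→Ivanova+Jules, Sat-AM→Zhao, Sat-PM→Ivanova+Zhao.
Total: 140 + 100 + 160 + 100 + 190 + 140 + 100 + 140 = £1070.

£1070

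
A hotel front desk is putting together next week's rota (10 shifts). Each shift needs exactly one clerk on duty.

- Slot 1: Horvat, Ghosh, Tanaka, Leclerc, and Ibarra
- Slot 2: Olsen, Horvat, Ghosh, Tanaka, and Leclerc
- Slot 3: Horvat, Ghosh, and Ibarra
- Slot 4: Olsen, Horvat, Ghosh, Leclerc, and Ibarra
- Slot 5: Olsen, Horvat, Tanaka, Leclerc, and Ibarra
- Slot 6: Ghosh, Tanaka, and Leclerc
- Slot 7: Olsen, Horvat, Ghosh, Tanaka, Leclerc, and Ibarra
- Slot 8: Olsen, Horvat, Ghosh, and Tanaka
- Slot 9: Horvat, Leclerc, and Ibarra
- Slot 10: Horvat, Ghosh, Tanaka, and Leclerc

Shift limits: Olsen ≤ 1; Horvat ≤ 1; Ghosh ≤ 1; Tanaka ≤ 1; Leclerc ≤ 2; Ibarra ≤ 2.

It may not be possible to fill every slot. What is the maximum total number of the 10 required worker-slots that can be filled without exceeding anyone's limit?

8

Total capacity across all clerks is 1+1+1+1+2+2 = 8, and 10 slots are needed, so at most 8 can be filled.
An assignment achieving 8: Slot 1→Leclerc, Slot 3→Horvat, Slot 4→Ibarra, Slot 5→Ibarra, Slot 6→Ghosh, Slot 8→Olsen, Slot 9→Leclerc, Slot 10→Tanaka.
Loads: Olsen 1/1, Horvat 1/1, Ghosh 1/1, Tanaka 1/1, Leclerc 2/2, Ibarra 2/2.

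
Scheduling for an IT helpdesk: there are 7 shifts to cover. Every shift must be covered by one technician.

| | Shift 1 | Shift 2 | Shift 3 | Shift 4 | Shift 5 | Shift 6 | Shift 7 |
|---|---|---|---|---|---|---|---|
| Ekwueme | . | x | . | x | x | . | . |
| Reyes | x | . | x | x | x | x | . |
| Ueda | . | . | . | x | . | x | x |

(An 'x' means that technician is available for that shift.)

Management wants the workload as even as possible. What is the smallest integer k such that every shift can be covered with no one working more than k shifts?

3

With 3 technicians and 7 worker-slots to fill, someone must work at least ⌈7/3⌉ = 3 shifts, so k ≥ 3.
k = 3 works: Shift 1→Reyes, Shift 2→Ekwueme, Shift 3→Reyes, Shift 4→Ekwueme, Shift 5→Ekwueme, Shift 6→Reyes, Shift 7→Ueda.
Loads: Ekwueme 3, Reyes 3, Ueda 1 — all ≤ 3.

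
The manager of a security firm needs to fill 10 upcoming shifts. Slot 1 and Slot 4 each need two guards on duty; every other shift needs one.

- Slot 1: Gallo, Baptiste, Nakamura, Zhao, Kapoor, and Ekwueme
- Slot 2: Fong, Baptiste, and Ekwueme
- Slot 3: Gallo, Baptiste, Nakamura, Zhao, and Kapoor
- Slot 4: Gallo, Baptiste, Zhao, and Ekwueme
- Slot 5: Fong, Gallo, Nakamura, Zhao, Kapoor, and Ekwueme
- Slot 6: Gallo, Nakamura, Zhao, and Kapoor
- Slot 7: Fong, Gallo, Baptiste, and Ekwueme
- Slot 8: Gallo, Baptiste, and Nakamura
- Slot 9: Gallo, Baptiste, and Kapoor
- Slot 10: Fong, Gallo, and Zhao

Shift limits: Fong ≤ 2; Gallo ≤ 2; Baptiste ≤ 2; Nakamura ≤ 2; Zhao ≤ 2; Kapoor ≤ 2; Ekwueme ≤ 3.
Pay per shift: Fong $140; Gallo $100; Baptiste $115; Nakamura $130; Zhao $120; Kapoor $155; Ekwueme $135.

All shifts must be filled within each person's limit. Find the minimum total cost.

$1475

Picking the cheapest available guard for each shift independently would cost $1245, but that ignores the shift limits.
An optimal schedule: Slot 1→Nakamura+Ekwueme, Slot 2→Baptiste, Slot 3→Nakamura, Slot 4→Baptiste+Ekwueme, Slot 5→Fong, Slot 6→Zhao, Slot 7→Ekwueme, Slot 8→Gallo, Slot 9→Gallo, Slot 10→Zhao.
Total: 130 + 135 + 115 + 130 + 115 + 135 + 140 + 120 + 135 + 100 + 100 + 120 = $1475.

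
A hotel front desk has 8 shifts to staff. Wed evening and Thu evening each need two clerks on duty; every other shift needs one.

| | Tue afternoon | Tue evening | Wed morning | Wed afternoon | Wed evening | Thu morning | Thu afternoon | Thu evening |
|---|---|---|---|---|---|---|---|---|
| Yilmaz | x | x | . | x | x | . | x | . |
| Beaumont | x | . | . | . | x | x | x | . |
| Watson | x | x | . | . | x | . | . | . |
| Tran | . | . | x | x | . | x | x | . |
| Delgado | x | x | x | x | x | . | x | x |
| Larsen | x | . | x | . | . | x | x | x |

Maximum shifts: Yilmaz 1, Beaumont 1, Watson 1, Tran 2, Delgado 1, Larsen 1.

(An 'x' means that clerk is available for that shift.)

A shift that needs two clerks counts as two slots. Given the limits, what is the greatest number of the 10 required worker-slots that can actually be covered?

Total capacity across all clerks is 1+1+1+2+1+1 = 7, and 10 slots are needed, so at most 7 can be filled.
An assignment achieving 7: Tue evening→Yilmaz, Wed morning→Tran, Wed afternoon→Tran, Wed evening→Watson, Thu morning→Beaumont, Thu evening→Delgado+Larsen.
Loads: Yilmaz 1/1, Beaumont 1/1, Watson 1/1, Tran 2/2, Delgado 1/1, Larsen 1/1.

7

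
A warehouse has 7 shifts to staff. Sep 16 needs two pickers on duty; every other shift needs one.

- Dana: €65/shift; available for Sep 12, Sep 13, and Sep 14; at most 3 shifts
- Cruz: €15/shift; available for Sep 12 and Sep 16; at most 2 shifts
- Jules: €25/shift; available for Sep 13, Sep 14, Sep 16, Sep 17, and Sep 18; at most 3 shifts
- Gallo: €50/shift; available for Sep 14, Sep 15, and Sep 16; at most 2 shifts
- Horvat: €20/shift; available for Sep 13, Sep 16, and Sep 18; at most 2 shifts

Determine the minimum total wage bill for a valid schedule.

€195

Sep 15 can only be covered by Gallo, so that assignment is forced.
Sep 17 can only be covered by Jules, so that assignment is forced.
Picking the cheapest available picker for each shift independently would cost €190, but that ignores the shift limits.
An optimal schedule: Sep 12→Cruz, Sep 13→Horvat, Sep 14→Jules, Sep 15→Gallo, Sep 16→Cruz+Jules, Sep 17→Jules, Sep 18→Horvat.
Total: 15 + 20 + 25 + 50 + 15 + 25 + 25 + 20 = €195.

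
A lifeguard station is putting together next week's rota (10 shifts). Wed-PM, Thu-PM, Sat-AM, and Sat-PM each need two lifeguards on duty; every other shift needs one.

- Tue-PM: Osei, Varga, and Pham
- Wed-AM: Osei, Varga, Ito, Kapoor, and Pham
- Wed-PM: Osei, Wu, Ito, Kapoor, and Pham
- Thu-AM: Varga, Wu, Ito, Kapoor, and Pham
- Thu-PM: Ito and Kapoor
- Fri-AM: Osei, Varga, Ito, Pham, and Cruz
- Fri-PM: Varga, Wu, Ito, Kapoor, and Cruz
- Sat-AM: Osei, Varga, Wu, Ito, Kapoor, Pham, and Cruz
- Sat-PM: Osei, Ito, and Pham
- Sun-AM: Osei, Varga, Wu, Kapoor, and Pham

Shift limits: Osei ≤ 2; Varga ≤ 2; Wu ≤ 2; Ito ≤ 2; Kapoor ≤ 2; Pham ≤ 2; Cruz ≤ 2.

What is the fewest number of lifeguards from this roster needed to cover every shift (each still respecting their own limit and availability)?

7

14 slots to fill and no one can take more than 2, so at least ⌈14/2⌉ = 7 lifeguards are needed.
Osei, Varga, Wu, Ito, Kapoor, Pham, and Cruz alone can cover everything: Tue-PM→Osei, Wed-AM→Varga, Wed-PM→Wu+Kapoor, Thu-AM→Varga, Thu-PM→Ito+Kapoor, Fri-AM→Pham, Fri-PM→Cruz, Sat-AM→Pham+Cruz, Sat-PM→Osei+Ito, Sun-AM→Wu.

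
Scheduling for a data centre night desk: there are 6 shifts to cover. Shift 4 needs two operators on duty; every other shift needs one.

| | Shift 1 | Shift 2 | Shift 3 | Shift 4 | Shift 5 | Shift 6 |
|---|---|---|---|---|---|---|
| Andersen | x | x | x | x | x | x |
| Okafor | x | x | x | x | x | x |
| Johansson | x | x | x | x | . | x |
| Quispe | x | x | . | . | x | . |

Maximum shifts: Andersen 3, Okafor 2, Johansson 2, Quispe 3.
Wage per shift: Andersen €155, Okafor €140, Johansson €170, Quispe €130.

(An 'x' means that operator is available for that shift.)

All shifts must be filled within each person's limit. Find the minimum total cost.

€980

Picking the cheapest available operator for each shift independently would cost €965, but that ignores the shift limits.
An optimal schedule: Shift 1→Quispe, Shift 2→Quispe, Shift 3→Okafor, Shift 4→Okafor+Andersen, Shift 5→Quispe, Shift 6→Andersen.
Total: 130 + 130 + 140 + 140 + 155 + 130 + 155 = €980.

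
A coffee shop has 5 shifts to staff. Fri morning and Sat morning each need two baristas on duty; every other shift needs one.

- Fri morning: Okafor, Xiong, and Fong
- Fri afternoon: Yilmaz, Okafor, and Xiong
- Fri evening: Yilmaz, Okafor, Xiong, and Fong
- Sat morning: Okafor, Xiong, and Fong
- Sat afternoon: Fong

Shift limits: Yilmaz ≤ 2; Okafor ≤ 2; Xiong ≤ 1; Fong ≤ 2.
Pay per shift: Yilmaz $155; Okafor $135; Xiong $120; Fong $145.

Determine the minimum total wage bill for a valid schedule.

Sat afternoon can only be covered by Fong, so that assignment is forced.
Picking the cheapest available barista for each shift independently would cost $895, but that ignores the shift limits.
An optimal schedule: Fri morning→Okafor+Xiong, Fri afternoon→Yilmaz, Fri evening→Yilmaz, Sat morning→Okafor+Fong, Sat afternoon→Fong.
Total: 135 + 120 + 155 + 155 + 135 + 145 + 145 = $990.

$990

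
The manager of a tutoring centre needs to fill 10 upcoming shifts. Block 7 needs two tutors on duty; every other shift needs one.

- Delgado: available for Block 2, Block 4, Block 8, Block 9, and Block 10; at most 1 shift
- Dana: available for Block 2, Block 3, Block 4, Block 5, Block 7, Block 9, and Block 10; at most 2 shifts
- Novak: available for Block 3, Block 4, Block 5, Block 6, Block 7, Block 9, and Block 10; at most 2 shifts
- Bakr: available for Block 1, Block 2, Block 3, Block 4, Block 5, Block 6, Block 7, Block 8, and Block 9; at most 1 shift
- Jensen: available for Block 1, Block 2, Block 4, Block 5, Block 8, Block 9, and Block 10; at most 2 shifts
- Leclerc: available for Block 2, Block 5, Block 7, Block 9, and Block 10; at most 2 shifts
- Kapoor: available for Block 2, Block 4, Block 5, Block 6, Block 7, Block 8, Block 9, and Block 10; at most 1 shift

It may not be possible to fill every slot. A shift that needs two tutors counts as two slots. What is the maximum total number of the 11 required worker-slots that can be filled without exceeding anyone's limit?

11

Total capacity across all tutors is 1+2+2+1+2+2+1 = 11, and 11 slots are needed, so at most 11 can be filled.
An assignment achieving 11: Block 1→Bakr, Block 2→Jensen, Block 3→Dana, Block 4→Jensen, Block 5→Leclerc, Block 6→Novak, Block 7→Dana+Novak, Block 8→Delgado, Block 9→Kapoor, Block 10→Leclerc.
Loads: Delgado 1/1, Dana 2/2, Novak 2/2, Bakr 1/1, Jensen 2/2, Leclerc 2/2, Kapoor 1/1.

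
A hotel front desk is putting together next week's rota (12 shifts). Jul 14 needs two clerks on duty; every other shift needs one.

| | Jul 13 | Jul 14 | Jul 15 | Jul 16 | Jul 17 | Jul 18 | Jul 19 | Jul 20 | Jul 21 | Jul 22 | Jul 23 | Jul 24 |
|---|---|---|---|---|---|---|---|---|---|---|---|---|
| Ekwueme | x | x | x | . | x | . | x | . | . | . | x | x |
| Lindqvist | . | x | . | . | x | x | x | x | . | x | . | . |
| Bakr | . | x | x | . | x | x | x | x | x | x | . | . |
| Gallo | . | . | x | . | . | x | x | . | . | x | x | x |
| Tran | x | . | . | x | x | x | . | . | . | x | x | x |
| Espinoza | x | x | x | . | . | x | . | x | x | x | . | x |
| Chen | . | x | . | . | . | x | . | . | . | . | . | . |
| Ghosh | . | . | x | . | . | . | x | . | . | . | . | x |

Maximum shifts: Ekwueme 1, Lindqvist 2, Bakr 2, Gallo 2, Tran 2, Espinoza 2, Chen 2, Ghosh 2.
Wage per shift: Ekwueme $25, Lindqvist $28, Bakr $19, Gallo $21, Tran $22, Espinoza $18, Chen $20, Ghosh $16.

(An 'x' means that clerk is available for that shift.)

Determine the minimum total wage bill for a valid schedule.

Jul 16 can only be covered by Tran, so that assignment is forced.
Picking the cheapest available clerk for each shift independently would cost $237, but that ignores the shift limits.
An optimal schedule: Jul 13→Espinoza, Jul 14→Chen+Ekwueme, Jul 15→Ghosh, Jul 16→Tran, Jul 17→Bakr, Jul 18→Chen, Jul 19→Ghosh, Jul 20→Bakr, Jul 21→Espinoza, Jul 22→Gallo, Jul 23→Gallo, Jul 24→Tran.
Total: 18 + 20 + 25 + 16 + 22 + 19 + 20 + 16 + 19 + 18 + 21 + 21 + 22 = $257.

$257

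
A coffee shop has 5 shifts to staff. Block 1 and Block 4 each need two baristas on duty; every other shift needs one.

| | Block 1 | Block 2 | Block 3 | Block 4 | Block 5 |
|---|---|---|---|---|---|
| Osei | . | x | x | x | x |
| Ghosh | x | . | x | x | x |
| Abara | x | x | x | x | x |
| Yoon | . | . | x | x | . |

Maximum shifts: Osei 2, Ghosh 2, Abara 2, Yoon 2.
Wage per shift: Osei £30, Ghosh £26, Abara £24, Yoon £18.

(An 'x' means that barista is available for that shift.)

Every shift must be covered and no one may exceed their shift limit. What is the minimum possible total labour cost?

£166

Block 1 can only be covered by Ghosh and Abara, so that assignment is forced.
Picking the cheapest available barista for each shift independently would cost £158, but that ignores the shift limits.
An optimal schedule: Block 1→Abara+Ghosh, Block 2→Abara, Block 3→Yoon, Block 4→Yoon+Osei, Block 5→Ghosh.
Total: 24 + 26 + 24 + 18 + 18 + 30 + 26 = £166.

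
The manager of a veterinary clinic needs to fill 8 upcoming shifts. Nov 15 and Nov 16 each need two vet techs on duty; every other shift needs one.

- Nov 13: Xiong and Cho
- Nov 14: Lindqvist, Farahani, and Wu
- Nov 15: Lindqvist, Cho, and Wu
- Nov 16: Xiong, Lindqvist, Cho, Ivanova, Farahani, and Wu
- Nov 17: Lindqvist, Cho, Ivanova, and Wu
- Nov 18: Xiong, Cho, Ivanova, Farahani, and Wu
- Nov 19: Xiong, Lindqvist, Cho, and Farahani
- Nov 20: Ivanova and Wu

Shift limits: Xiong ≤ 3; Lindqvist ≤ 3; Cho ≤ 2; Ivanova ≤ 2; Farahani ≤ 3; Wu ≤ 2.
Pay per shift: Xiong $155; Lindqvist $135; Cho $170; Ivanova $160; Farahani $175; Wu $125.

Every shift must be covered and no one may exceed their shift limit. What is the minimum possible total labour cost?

$1440

Picking the cheapest available vet tech for each shift independently would cost $1310, but that ignores the shift limits.
An optimal schedule: Nov 13→Xiong, Nov 14→Lindqvist, Nov 15→Wu+Lindqvist, Nov 16→Xiong+Ivanova, Nov 17→Lindqvist, Nov 18→Ivanova, Nov 19→Xiong, Nov 20→Wu.
Total: 155 + 135 + 125 + 135 + 155 + 160 + 135 + 160 + 155 + 125 = $1440.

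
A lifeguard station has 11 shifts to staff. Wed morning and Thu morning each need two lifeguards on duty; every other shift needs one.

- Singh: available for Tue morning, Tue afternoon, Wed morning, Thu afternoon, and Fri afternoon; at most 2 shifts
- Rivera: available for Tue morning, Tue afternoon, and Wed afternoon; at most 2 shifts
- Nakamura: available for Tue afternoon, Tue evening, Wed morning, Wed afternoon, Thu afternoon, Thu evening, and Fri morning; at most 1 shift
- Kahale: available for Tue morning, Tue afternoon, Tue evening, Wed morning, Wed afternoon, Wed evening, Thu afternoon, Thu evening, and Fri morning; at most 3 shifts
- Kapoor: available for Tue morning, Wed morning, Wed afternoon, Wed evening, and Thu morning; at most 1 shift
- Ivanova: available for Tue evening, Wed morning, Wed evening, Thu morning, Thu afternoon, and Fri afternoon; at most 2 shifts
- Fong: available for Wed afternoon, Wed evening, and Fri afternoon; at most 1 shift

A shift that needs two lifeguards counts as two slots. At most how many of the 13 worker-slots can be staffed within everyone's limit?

12

Total capacity across all lifeguards is 2+2+1+3+1+2+1 = 12, and 13 slots are needed, so at most 12 can be filled.
An assignment achieving 12: Tue morning→Singh, Tue afternoon→Rivera, Tue evening→Kahale, Wed morning→Ivanova, Wed afternoon→Rivera, Wed evening→Fong, Thu morning→Kapoor+Ivanova, Thu afternoon→Kahale, Thu evening→Nakamura, Fri morning→Kahale, Fri afternoon→Singh.
Loads: Singh 2/2, Rivera 2/2, Nakamura 1/1, Kahale 3/3, Kapoor 1/1, Ivanova 2/2, Fong 1/1.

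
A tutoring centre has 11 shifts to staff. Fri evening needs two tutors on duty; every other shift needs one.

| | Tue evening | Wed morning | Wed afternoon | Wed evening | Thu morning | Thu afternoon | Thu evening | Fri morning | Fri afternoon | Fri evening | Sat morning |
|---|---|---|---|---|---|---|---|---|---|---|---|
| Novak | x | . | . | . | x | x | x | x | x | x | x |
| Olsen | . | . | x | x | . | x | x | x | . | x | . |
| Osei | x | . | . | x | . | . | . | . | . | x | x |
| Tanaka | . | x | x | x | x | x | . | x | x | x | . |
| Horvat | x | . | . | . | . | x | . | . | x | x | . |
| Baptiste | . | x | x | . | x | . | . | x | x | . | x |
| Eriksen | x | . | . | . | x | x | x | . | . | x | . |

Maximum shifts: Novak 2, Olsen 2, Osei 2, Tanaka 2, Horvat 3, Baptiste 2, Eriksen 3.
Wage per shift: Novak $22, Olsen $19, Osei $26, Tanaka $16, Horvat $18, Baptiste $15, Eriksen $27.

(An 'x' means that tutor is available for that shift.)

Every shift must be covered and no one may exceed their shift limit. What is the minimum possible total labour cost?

Picking the cheapest available tutor for each shift independently would cost $193, but that ignores the shift limits.
An optimal schedule: Tue evening→Horvat, Wed morning→Baptiste, Wed afternoon→Baptiste, Wed evening→Tanaka, Thu morning→Tanaka, Thu afternoon→Horvat, Thu evening→Olsen, Fri morning→Olsen, Fri afternoon→Horvat, Fri evening→Novak+Osei, Sat morning→Novak.
Total: 18 + 15 + 15 + 16 + 16 + 18 + 19 + 19 + 18 + 22 + 26 + 22 = $224.

$224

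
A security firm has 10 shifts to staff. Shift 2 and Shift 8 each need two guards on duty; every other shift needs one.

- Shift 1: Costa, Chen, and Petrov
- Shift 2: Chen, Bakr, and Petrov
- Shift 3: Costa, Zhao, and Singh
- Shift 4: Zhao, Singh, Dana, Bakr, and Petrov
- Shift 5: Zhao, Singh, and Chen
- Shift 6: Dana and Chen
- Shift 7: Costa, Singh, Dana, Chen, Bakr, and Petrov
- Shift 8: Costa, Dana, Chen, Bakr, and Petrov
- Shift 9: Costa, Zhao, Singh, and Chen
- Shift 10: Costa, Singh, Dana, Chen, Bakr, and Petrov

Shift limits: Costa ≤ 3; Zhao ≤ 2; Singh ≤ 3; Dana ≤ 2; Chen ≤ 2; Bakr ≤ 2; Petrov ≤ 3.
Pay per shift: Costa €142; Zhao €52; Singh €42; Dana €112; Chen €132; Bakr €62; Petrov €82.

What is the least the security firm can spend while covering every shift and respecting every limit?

€824

Picking the cheapest available guard for each shift independently would cost €734, but that ignores the shift limits.
An optimal schedule: Shift 1→Petrov, Shift 2→Bakr+Petrov, Shift 3→Singh, Shift 4→Zhao, Shift 5→Singh, Shift 6→Dana, Shift 7→Singh, Shift 8→Petrov+Dana, Shift 9→Zhao, Shift 10→Bakr.
Total: 82 + 62 + 82 + 42 + 52 + 42 + 112 + 42 + 82 + 112 + 52 + 62 = €824.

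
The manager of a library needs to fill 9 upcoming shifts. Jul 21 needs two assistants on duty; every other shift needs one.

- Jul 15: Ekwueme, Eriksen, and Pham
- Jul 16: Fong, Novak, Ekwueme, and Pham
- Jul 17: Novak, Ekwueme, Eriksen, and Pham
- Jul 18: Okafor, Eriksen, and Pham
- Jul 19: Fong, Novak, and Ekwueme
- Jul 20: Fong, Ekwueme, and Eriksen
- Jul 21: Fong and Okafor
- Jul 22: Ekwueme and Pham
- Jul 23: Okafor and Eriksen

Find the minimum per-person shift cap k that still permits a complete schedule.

2

With 6 assistants and 10 worker-slots to fill, someone must work at least ⌈10/6⌉ = 2 shifts, so k ≥ 2.
k = 2 works: Jul 15→Ekwueme, Jul 16→Novak, Jul 17→Novak, Jul 18→Eriksen, Jul 19→Fong, Jul 20→Eriksen, Jul 21→Fong+Okafor, Jul 22→Ekwueme, Jul 23→Okafor.
Loads: Fong 2, Novak 2, Okafor 2, Ekwueme 2, Eriksen 2, Pham 0 — all ≤ 2.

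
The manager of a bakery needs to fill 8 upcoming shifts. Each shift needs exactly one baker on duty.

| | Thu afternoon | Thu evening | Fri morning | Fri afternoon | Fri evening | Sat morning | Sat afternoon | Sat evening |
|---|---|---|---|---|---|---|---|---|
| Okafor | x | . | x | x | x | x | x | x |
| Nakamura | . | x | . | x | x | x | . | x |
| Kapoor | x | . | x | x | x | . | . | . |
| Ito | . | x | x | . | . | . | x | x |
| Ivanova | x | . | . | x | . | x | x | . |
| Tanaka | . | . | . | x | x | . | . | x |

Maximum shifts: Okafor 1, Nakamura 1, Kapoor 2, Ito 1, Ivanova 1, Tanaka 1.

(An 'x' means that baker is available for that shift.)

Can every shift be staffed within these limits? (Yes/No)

Total capacity is 1+1+2+1+1+1 = 7 but 8 worker-slots are needed — infeasible.

No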